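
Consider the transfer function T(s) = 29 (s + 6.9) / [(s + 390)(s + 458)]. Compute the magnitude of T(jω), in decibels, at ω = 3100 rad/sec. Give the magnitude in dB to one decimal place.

|j3100 + 6.9| = √(3100² + 6.9²) = 3100
|j3100 + 390| = √(3100² + 390²) = 3124
|j3100 + 458| = √(3100² + 458²) = 3134
|T(j3100)| = 29 × 3100 / (3124 × 3134) = 0.009182
20 log₁₀(0.009182) = -40.74 dB

-40.7 dB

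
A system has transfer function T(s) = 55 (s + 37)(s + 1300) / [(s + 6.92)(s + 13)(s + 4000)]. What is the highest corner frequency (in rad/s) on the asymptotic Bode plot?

Break frequencies occur at each pole and zero magnitude: 6.92 rad/s, 13 rad/s, 37 rad/s, 1300 rad/s, 4000 rad/s.
The highest is 4000 rad/s.

4000 rad/s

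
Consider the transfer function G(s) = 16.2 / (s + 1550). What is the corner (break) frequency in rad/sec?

1550 rad/sec

The single real pole at s = −1550 gives a corner at ω = 1550 rad/sec.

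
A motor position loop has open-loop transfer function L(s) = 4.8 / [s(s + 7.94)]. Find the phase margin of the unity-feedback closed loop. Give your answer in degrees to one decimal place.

Gain crossover: |L(jω)| = 1 at ω ≈ 0.603 rad/sec.
∠L(j0.603) = −90° − arctan(0.603/7.94) ≈ -94.34°
PM = 180° + (-94.34°) = 85.66°

85.7°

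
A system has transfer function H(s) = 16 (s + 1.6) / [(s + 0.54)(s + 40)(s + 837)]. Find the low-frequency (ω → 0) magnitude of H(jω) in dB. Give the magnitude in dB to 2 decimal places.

-56.98 dB

H(0) = 16 × 1.6 / (0.54 × 40 × 837) = 0.001416
20 log₁₀(0.001416) = -56.979 dB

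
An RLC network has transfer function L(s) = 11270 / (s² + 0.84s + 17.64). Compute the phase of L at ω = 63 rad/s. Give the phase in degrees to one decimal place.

∠[(j63)² + 0.84(j63) + 17.64] = ∠[-3951.4 + j52.92] = 179.23°
∠L(j63) = −179.23° = -179.23°

-179.2 deg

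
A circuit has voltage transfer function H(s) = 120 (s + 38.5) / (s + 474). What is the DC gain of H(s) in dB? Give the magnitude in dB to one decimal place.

19.8 dB

H(0) = 120 × 38.5 / 474 = 9.7468
20 log₁₀(9.7468) = 19.78 dB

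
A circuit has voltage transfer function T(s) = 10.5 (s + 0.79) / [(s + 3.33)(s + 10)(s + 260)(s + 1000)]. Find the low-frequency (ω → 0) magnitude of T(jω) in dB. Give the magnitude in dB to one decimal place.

-120.4 dB

T(0) = 10.5 × 0.79 / (3.33 × 10 × 260 × 1000) = 9.5807e-07
20 log₁₀(9.5807e-07) = -120.37 dB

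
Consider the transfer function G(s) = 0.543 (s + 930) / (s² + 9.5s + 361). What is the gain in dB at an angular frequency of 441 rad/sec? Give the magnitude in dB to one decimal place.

|j441 + 930| = √(441² + 930²) = 1029
|(j441)² + 9.5(j441) + 361| = |-1.9412e+05 + j4189.5| = 1.942e+05
|G(j441)| = 0.543 × 1029 / 1.942e+05 = 0.0028784
20 log₁₀(0.0028784) = -50.82 dB

-50.8 dB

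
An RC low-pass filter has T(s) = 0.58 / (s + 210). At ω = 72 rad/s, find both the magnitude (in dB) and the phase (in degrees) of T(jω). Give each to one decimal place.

|T| = -51.7 dB, ∠T = -18.9 deg

|j72 + 210| = √(72² + 210²) = 222
|T(j72)| = 0.58 / 222 = 0.0026126
20 log₁₀(0.0026126) = -51.66 dB
∠(j72 + 210) = arctan(72/210) = 18.92°
∠T(j72) = −18.92° = -18.92°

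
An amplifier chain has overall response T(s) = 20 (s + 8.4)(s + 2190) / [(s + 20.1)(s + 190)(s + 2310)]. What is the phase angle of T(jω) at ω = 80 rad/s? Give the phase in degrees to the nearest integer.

-15°

∠(j80 + 8.4) = arctan(80/8.4) = 84.01°
∠(j80 + 2190) = arctan(80/2190) = 2.09°
∠(j80 + 20.1) = arctan(80/20.1) = 75.90°
∠(j80 + 190) = arctan(80/190) = 22.83°
∠(j80 + 2310) = arctan(80/2310) = 1.98°
∠T(j80) = 84.01° + 2.09° − (75.90° + 22.83° + 1.98°) = -14.62°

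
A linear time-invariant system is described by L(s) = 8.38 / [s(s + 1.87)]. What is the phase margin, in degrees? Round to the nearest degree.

Gain crossover: |L(jω)| = 1 at ω ≈ 2.61 rad/sec.
∠L(j2.61) = −90° − arctan(2.61/1.87) ≈ -144.38°
PM = 180° + (-144.38°) = 35.62°

36°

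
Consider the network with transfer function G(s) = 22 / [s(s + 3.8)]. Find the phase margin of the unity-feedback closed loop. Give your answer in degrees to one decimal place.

43.6 deg

Gain crossover: |G(jω)| = 1 at ω ≈ 3.99 rad/sec.
∠G(j3.99) = −90° − arctan(3.99/3.8) ≈ -136.41°
PM = 180° + (-136.41°) = 43.59°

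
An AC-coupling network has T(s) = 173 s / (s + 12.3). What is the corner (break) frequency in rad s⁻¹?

The single real pole at s = −12.3 gives a corner at ω = 12.3 rad s⁻¹.

12.3 rad s⁻¹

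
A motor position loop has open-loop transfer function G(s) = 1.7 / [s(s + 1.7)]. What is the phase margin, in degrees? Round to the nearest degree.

62 deg

Gain crossover: |G(jω)| = 1 at ω ≈ 0.887 rad/s.
∠G(j0.887) = −90° − arctan(0.887/1.7) ≈ -117.54°
PM = 180° + (-117.54°) = 62.46°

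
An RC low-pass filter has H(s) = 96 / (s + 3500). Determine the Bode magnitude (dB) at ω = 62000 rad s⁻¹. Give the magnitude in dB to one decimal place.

|j62000 + 3500| = √(62000² + 3500²) = 6.21e+04
|H(j62000)| = 96 / 6.21e+04 = 0.0015459
20 log₁₀(0.0015459) = -56.22 dB

-56.2 dB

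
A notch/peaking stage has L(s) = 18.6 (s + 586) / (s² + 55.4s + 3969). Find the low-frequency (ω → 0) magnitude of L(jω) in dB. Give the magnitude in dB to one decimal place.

L(0) = 18.6 × 586 / 3969 = 2.7462
20 log₁₀(2.7462) = 8.77 dB

8.8 dB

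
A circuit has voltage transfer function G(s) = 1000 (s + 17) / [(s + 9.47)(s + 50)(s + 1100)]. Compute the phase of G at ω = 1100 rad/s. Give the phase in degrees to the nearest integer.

-133 deg

∠(j1100 + 17) = arctan(1100/17) = 89.11°
∠(j1100 + 9.47) = arctan(1100/9.47) = 89.51°
∠(j1100 + 50) = arctan(1100/50) = 87.40°
∠(j1100 + 1100) = arctan(1100/1100) = 45.00°
∠G(j1100) = 89.11° − (89.51° + 87.40° + 45.00°) = -132.79°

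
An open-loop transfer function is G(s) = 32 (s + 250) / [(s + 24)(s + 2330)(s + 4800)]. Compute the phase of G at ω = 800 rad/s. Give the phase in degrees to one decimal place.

∠(j800 + 250) = arctan(800/250) = 72.65°
∠(j800 + 24) = arctan(800/24) = 88.28°
∠(j800 + 2330) = arctan(800/2330) = 18.95°
∠(j800 + 4800) = arctan(800/4800) = 9.46°
∠G(j800) = 72.65° − (88.28° + 18.95° + 9.46°) = -44.05°

-44.0°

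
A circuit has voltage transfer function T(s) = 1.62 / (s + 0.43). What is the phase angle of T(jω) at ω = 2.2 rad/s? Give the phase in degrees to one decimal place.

∠(j2.2 + 0.43) = arctan(2.2/0.43) = 78.94°
∠T(j2.2) = −78.94° = -78.94°

-78.9°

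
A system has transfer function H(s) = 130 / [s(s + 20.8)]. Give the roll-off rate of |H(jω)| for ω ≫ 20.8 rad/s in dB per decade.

-40 dB/decade

With 0 zeros and 2 poles, the high-frequency asymptotic slope is 20 × (0 − 2) = -40 dB/decade.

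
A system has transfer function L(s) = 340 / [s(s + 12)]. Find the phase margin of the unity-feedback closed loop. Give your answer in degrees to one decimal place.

35.9°

Gain crossover: |L(jω)| = 1 at ω ≈ 16.6 rad/s.
∠L(j16.6) = −90° − arctan(16.6/12) ≈ -144.14°
PM = 180° + (-144.14°) = 35.86°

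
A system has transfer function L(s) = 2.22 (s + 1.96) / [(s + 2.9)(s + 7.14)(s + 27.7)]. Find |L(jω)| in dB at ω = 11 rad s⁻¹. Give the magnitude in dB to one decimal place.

|j11 + 1.96| = √(11² + 1.96²) = 11.17
|j11 + 2.9| = √(11² + 2.9²) = 11.38
|j11 + 7.14| = √(11² + 7.14²) = 13.11
|j11 + 27.7| = √(11² + 27.7²) = 29.8
|L(j11)| = 2.22 × 11.17 / (11.38 × 13.11 × 29.8) = 0.0055787
20 log₁₀(0.0055787) = -45.07 dB

-45.1 dB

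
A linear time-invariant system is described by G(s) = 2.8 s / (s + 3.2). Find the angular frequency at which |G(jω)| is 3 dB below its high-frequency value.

For a single-pole high-pass, the −3 dB point is at the pole: ω = 3.2 rad/s.

3.2 rad/s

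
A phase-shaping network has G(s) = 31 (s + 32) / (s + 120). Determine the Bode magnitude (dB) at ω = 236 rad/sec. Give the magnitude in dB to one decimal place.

28.9 dB

|j236 + 32| = √(236² + 32²) = 238.2
|j236 + 120| = √(236² + 120²) = 264.8
|G(j236)| = 31 × 238.2 / 264.8 = 27.886
20 log₁₀(27.886) = 28.91 dB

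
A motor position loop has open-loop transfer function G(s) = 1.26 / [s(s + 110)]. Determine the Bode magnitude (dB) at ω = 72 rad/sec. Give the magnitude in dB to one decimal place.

|j72 + 110| = √(72² + 110²) = 131.5
|j72| = 72
|G(j72)| = 1.26 / (131.5 × 72) = 0.00013311
20 log₁₀(0.00013311) = -77.52 dB

-77.5 dB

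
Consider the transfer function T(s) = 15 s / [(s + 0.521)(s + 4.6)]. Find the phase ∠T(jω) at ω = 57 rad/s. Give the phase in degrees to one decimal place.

-84.9°

∠(j57) = 90.00°
∠(j57 + 0.521) = arctan(57/0.521) = 89.48°
∠(j57 + 4.6) = arctan(57/4.6) = 85.39°
∠T(j57) = 90.00° − (89.48° + 85.39°) = -84.86°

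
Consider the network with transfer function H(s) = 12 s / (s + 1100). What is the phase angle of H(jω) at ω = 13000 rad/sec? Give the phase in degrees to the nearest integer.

5°

∠(j13000) = 90.00°
∠(j13000 + 1100) = arctan(13000/1100) = 85.16°
∠H(j13000) = 90.00° − 85.16° = 4.84°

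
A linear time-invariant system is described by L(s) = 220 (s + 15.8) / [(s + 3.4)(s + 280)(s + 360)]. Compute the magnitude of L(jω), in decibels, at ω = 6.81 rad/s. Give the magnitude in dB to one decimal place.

|j6.81 + 15.8| = √(6.81² + 15.8²) = 17.21
|j6.81 + 3.4| = √(6.81² + 3.4²) = 7.612
|j6.81 + 280| = √(6.81² + 280²) = 280.1
|j6.81 + 360| = √(6.81² + 360²) = 360.1
|L(j6.81)| = 220 × 17.21 / (7.612 × 280.1 × 360.1) = 0.004931
20 log₁₀(0.004931) = -46.14 dB

-46.1 dB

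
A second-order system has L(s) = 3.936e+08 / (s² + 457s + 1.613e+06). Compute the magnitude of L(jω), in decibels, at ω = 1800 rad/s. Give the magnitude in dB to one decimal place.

|(j1800)² + 457(j1800) + 1.613e+06| = |-1.627e+06 + j8.226e+05| = 1.823e+06
|L(j1800)| = 3.936e+08 / 1.823e+06 = 215.89
20 log₁₀(215.89) = 46.68 dB

46.7 dB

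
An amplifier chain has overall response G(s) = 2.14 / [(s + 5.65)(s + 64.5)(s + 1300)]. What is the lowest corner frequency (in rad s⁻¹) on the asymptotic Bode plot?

Break frequencies occur at each pole and zero magnitude: 5.65 rad s⁻¹, 64.5 rad s⁻¹, 1300 rad s⁻¹.
The lowest is 5.65 rad s⁻¹.

5.65 rad s⁻¹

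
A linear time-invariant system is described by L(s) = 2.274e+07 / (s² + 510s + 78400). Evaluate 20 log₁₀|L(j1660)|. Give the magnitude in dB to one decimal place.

|(j1660)² + 510(j1660) + 78400| = |-2.6772e+06 + j8.466e+05| = 2.808e+06
|L(j1660)| = 2.274e+07 / 2.808e+06 = 8.0987
20 log₁₀(8.0987) = 18.17 dB

18.2 dB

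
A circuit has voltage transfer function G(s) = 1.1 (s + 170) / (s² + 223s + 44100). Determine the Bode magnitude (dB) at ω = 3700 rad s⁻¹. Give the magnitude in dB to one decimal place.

|j3700 + 170| = √(3700² + 170²) = 3704
|(j3700)² + 223(j3700) + 44100| = |-1.3646e+07 + j8.251e+05| = 1.367e+07
|G(j3700)| = 1.1 × 3704 / 1.367e+07 = 0.00029803
20 log₁₀(0.00029803) = -70.51 dB

-70.5 dB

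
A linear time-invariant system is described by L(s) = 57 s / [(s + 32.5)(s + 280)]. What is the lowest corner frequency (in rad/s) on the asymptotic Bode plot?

32.5 rad/s

Break frequencies occur at each pole and zero magnitude: 32.5 rad/s, 280 rad/s.
The lowest is 32.5 rad/s.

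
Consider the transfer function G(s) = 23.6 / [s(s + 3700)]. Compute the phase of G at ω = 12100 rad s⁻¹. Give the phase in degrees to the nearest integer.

∠(j12100 + 3700) = arctan(12100/3700) = 73.00°
∠(j12100) = 90.00°
∠G(j12100) = − (73.00° + 90.00°) = -163.00°

-163 deg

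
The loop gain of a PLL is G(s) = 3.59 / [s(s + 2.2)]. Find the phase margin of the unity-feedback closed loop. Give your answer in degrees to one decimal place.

Gain crossover: |G(jω)| = 1 at ω ≈ 1.38 rad/s.
∠G(j1.38) = −90° − arctan(1.38/2.2) ≈ -122.13°
PM = 180° + (-122.13°) = 57.87°

57.9°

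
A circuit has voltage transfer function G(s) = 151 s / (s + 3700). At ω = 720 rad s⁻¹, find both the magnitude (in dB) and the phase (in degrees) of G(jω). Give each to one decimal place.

|j720| = 720
|j720 + 3700| = √(720² + 3700²) = 3769
|G(j720)| = 151 × 720 / 3769 = 28.843
20 log₁₀(28.843) = 29.20 dB
∠(j720) = 90.00°
∠(j720 + 3700) = arctan(720/3700) = 11.01°
∠G(j720) = 90.00° − 11.01° = 78.99°

|G| = 29.2 dB, ∠G = 79.0°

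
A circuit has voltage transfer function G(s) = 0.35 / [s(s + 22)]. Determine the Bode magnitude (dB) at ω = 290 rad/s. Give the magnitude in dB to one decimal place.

-107.6 dB

|j290 + 22| = √(290² + 22²) = 290.8
|j290| = 290
|G(j290)| = 0.35 / (290.8 × 290) = 4.1498e-06
20 log₁₀(4.1498e-06) = -107.64 dB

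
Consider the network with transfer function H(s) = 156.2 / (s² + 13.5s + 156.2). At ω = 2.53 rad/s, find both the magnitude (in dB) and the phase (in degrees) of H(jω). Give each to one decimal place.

|H| = 0.1 dB, ∠H = -12.8 deg

|(j2.53)² + 13.5(j2.53) + 156.2| = |149.8 + j34.155| = 153.6
|H(j2.53)| = 156.2 / 153.6 = 1.0166
20 log₁₀(1.0166) = 0.14 dB
∠[(j2.53)² + 13.5(j2.53) + 156.2] = ∠[149.8 + j34.155] = 12.84°
∠H(j2.53) = −12.84° = -12.84°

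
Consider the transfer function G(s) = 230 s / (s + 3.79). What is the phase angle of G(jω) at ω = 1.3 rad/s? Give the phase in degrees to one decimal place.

71.1°

∠(j1.3) = 90.00°
∠(j1.3 + 3.79) = arctan(1.3/3.79) = 18.93°
∠G(j1.3) = 90.00° − 18.93° = 71.07°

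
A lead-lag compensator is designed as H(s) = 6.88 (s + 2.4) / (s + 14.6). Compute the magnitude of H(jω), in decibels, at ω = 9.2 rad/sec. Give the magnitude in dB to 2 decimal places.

11.57 dB

|j9.2 + 2.4| = √(9.2² + 2.4²) = 9.508
|j9.2 + 14.6| = √(9.2² + 14.6²) = 17.26
|H(j9.2)| = 6.88 × 9.508 / 17.26 = 3.7906
20 log₁₀(3.7906) = 11.574 dB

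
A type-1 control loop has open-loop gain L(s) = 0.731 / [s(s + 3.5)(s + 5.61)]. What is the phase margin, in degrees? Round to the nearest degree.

89°

Gain crossover: |L(jω)| = 1 at ω ≈ 0.0372 rad/sec.
∠L(j0.0372) = −90° − arctan(0.0372/3.5) − arctan(0.0372/5.61) ≈ -90.99°
PM = 180° + (-90.99°) = 89.01°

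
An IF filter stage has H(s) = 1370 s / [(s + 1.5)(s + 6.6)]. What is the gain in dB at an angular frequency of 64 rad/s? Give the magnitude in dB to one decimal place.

|j64| = 64
|j64 + 1.5| = √(64² + 1.5²) = 64.02
|j64 + 6.6| = √(64² + 6.6²) = 64.34
|H(j64)| = 1370 × 64 / (64.02 × 64.34) = 21.287
20 log₁₀(21.287) = 26.56 dB

26.6 dB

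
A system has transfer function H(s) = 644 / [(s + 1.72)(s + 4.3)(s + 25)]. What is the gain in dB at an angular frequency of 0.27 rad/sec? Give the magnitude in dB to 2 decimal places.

|j0.27 + 1.72| = √(0.27² + 1.72²) = 1.741
|j0.27 + 4.3| = √(0.27² + 4.3²) = 4.308
|j0.27 + 25| = √(0.27² + 25²) = 25
|H(j0.27)| = 644 / (1.741 × 4.308 × 25) = 3.4339
20 log₁₀(3.4339) = 10.716 dB

10.72 dB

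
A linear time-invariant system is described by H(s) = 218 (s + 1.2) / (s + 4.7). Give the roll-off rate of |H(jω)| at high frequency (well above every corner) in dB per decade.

0 dB/decade

With 1 zero and 1 pole, the high-frequency asymptotic slope is 20 × (1 − 1) = 0 dB/decade.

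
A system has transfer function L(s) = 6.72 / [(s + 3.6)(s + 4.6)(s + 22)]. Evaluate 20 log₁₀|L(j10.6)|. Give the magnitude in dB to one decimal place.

|j10.6 + 3.6| = √(10.6² + 3.6²) = 11.19
|j10.6 + 4.6| = √(10.6² + 4.6²) = 11.56
|j10.6 + 22| = √(10.6² + 22²) = 24.42
|L(j10.6)| = 6.72 / (11.19 × 11.56 × 24.42) = 0.0021273
20 log₁₀(0.0021273) = -53.44 dB

-53.4 dB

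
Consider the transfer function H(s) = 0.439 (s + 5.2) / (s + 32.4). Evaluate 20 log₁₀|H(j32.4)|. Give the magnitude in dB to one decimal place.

|j32.4 + 5.2| = √(32.4² + 5.2²) = 32.81
|j32.4 + 32.4| = √(32.4² + 32.4²) = 45.82
|H(j32.4)| = 0.439 × 32.81 / 45.82 = 0.31439
20 log₁₀(0.31439) = -10.05 dB

-10.1 dB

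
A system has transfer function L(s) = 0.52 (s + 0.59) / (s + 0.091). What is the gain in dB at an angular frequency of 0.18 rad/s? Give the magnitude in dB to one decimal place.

4.0 dB

|j0.18 + 0.59| = √(0.18² + 0.59²) = 0.6168
|j0.18 + 0.091| = √(0.18² + 0.091²) = 0.2017
|L(j0.18)| = 0.52 × 0.6168 / 0.2017 = 1.5903
20 log₁₀(1.5903) = 4.03 dB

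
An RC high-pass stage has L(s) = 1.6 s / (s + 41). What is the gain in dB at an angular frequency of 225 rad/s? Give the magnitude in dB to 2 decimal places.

3.94 dB

|j225| = 225
|j225 + 41| = √(225² + 41²) = 228.7
|L(j225)| = 1.6 × 225 / 228.7 = 1.5741
20 log₁₀(1.5741) = 3.941 dB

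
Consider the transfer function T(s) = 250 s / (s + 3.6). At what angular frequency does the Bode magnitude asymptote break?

3.6 rad/s

The single real pole at s = −3.6 gives a corner at ω = 3.6 rad/s.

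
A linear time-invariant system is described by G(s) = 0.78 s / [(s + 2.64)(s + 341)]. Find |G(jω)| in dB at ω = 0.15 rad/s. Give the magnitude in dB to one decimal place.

-77.7 dB

|j0.15| = 0.15
|j0.15 + 2.64| = √(0.15² + 2.64²) = 2.644
|j0.15 + 341| = √(0.15² + 341²) = 341
|G(j0.15)| = 0.78 × 0.15 / (2.644 × 341) = 0.00012976
20 log₁₀(0.00012976) = -77.74 dB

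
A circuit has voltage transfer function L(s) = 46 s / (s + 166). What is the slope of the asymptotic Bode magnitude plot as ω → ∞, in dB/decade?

With 1 zero and 1 pole, the high-frequency asymptotic slope is 20 × (1 − 1) = 0 dB/decade.

0 dB/decade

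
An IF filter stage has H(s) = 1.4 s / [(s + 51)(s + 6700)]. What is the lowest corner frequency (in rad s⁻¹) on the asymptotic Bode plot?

Break frequencies occur at each pole and zero magnitude: 51 rad s⁻¹, 6700 rad s⁻¹.
The lowest is 51 rad s⁻¹.

51 rad s⁻¹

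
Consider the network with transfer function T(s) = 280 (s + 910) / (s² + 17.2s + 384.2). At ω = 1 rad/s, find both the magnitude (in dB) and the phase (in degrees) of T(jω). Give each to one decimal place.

|j1 + 910| = √(1² + 910²) = 910
|(j1)² + 17.2(j1) + 384.2| = |383.2 + j17.2| = 383.6
|T(j1)| = 280 × 910 / 383.6 = 664.26
20 log₁₀(664.26) = 56.45 dB
∠(j1 + 910) = arctan(1/910) = 0.06°
∠[(j1)² + 17.2(j1) + 384.2] = ∠[383.2 + j17.2] = 2.57°
∠T(j1) = 0.06° − 2.57° = -2.51°

|T| = 56.4 dB, ∠T = -2.5°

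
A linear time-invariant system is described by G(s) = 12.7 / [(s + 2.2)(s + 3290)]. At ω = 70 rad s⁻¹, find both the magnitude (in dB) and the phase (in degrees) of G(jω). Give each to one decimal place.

|G| = -85.2 dB, ∠G = -89.4°

|j70 + 2.2| = √(70² + 2.2²) = 70.03
|j70 + 3290| = √(70² + 3290²) = 3291
|G(j70)| = 12.7 / (70.03 × 3291) = 5.5106e-05
20 log₁₀(5.5106e-05) = -85.18 dB
∠(j70 + 2.2) = arctan(70/2.2) = 88.20°
∠(j70 + 3290) = arctan(70/3290) = 1.22°
∠G(j70) = − (88.20° + 1.22°) = -89.42°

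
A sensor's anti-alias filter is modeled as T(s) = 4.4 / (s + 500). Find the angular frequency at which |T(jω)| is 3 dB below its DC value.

For a single-pole low-pass, the −3 dB point is at the pole: ω = 500 rad s⁻¹.

500 rad s⁻¹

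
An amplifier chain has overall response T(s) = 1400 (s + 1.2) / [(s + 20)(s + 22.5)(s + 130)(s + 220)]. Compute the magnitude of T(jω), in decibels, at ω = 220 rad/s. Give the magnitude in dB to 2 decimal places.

|j220 + 1.2| = √(220² + 1.2²) = 220
|j220 + 20| = √(220² + 20²) = 220.9
|j220 + 22.5| = √(220² + 22.5²) = 221.1
|j220 + 130| = √(220² + 130²) = 255.5
|j220 + 220| = √(220² + 220²) = 311.1
|T(j220)| = 1400 × 220 / (220.9 × 221.1 × 255.5 × 311.1) = 7.93e-05
20 log₁₀(7.93e-05) = -82.015 dB

-82.01 dB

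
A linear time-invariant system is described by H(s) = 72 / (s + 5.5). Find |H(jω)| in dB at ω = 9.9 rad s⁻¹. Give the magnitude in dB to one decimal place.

|j9.9 + 5.5| = √(9.9² + 5.5²) = 11.33
|H(j9.9)| = 72 / 11.33 = 6.3575
20 log₁₀(6.3575) = 16.07 dB

16.1 dB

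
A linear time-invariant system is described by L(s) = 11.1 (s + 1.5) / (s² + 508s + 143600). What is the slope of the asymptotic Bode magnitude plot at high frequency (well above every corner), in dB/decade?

-20 dB/decade

With 1 zero and 2 poles, the high-frequency asymptotic slope is 20 × (1 − 2) = -20 dB/decade.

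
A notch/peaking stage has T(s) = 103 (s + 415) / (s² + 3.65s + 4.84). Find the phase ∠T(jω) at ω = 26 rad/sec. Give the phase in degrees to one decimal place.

-168.4°

∠(j26 + 415) = arctan(26/415) = 3.58°
∠[(j26)² + 3.65(j26) + 4.84] = ∠[-671.16 + j94.9] = 171.95°
∠T(j26) = 3.58° − 171.95° = -168.37°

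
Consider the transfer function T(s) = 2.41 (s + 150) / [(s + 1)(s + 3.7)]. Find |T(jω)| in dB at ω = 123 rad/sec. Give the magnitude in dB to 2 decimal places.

-30.20 dB

|j123 + 150| = √(123² + 150²) = 194
|j123 + 1| = √(123² + 1²) = 123
|j123 + 3.7| = √(123² + 3.7²) = 123.1
|T(j123)| = 2.41 × 194 / (123 × 123.1) = 0.030886
20 log₁₀(0.030886) = -30.205 dB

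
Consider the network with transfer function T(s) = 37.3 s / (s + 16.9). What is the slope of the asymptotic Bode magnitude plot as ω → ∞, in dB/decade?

0 dB/decade

With 1 zero and 1 pole, the high-frequency asymptotic slope is 20 × (1 − 1) = 0 dB/decade.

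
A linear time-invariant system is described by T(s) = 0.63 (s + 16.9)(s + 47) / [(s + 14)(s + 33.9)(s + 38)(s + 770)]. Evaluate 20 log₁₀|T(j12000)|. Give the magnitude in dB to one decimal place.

|j12000 + 16.9| = √(12000² + 16.9²) = 1.2e+04
|j12000 + 47| = √(12000² + 47²) = 1.2e+04
|j12000 + 14| = √(12000² + 14²) = 1.2e+04
|j12000 + 33.9| = √(12000² + 33.9²) = 1.2e+04
|j12000 + 38| = √(12000² + 38²) = 1.2e+04
|j12000 + 770| = √(12000² + 770²) = 1.202e+04
|T(j12000)| = 0.63 × 1.2e+04 × 1.2e+04 / (1.2e+04 × 1.2e+04 × 1.2e+04 × 1.202e+04) = 4.366e-09
20 log₁₀(4.366e-09) = -167.20 dB

-167.2 dB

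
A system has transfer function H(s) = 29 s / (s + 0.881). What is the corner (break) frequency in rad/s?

The single real pole at s = −0.881 gives a corner at ω = 0.881 rad/s.

0.881 rad/s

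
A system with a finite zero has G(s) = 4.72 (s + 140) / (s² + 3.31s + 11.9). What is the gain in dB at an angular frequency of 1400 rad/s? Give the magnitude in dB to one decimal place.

|j1400 + 140| = √(1400² + 140²) = 1407
|(j1400)² + 3.31(j1400) + 11.9| = |-1.96e+06 + j4634| = 1.96e+06
|G(j1400)| = 4.72 × 1407 / 1.96e+06 = 0.0033883
20 log₁₀(0.0033883) = -49.40 dB

-49.4 dB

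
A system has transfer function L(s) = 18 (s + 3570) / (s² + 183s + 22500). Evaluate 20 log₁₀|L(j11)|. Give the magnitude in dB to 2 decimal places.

|j11 + 3570| = √(11² + 3570²) = 3570
|(j11)² + 183(j11) + 22500| = |22379 + j2013| = 2.247e+04
|L(j11)| = 18 × 3570 / 2.247e+04 = 2.8599
20 log₁₀(2.8599) = 9.127 dB

9.13 dB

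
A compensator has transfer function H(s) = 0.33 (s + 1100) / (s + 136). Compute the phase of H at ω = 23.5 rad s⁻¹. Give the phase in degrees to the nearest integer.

∠(j23.5 + 1100) = arctan(23.5/1100) = 1.22°
∠(j23.5 + 136) = arctan(23.5/136) = 9.80°
∠H(j23.5) = 1.22° − 9.80° = -8.58°

-9°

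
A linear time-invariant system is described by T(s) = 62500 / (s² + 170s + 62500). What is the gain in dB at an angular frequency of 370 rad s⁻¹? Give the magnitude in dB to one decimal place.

|(j370)² + 170(j370) + 62500| = |-74400 + j62900| = 9.743e+04
|T(j370)| = 62500 / 9.743e+04 = 0.64151
20 log₁₀(0.64151) = -3.86 dB

-3.9 dB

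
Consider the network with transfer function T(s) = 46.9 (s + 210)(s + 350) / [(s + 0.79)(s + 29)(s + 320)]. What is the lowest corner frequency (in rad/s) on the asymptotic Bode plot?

0.79 rad/s

Break frequencies occur at each pole and zero magnitude: 0.79 rad/s, 29 rad/s, 210 rad/s, 320 rad/s, 350 rad/s.
The lowest is 0.79 rad/s.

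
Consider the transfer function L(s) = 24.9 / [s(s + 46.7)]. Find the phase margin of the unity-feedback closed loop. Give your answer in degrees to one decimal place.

89.3°

Gain crossover: |L(jω)| = 1 at ω ≈ 0.533 rad/s.
∠L(j0.533) = −90° − arctan(0.533/46.7) ≈ -90.65°
PM = 180° + (-90.65°) = 89.35°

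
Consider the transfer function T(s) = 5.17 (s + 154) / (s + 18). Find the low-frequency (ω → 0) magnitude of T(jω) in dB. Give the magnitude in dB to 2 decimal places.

T(0) = 5.17 × 154 / 18 = 44.232
20 log₁₀(44.232) = 32.915 dB

32.91 dB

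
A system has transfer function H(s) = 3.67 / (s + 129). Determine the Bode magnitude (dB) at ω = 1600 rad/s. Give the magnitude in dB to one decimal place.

|j1600 + 129| = √(1600² + 129²) = 1605
|H(j1600)| = 3.67 / 1605 = 0.0022863
20 log₁₀(0.0022863) = -52.82 dB

-52.8 dB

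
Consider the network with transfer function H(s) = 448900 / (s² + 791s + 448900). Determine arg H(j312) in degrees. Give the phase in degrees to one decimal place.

-35.1 deg

∠[(j312)² + 791(j312) + 448900] = ∠[3.5156e+05 + j2.4679e+05] = 35.07°
∠H(j312) = −35.07° = -35.07°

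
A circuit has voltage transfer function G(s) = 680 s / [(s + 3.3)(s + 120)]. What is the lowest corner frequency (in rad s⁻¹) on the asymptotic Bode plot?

Break frequencies occur at each pole and zero magnitude: 3.3 rad s⁻¹, 120 rad s⁻¹.
The lowest is 3.3 rad s⁻¹.

3.3 rad s⁻¹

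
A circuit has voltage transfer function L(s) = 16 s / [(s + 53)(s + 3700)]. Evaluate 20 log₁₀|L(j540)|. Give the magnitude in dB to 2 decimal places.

|j540| = 540
|j540 + 53| = √(540² + 53²) = 542.6
|j540 + 3700| = √(540² + 3700²) = 3739
|L(j540)| = 16 × 540 / (542.6 × 3739) = 0.0042585
20 log₁₀(0.0042585) = -47.415 dB

-47.41 dB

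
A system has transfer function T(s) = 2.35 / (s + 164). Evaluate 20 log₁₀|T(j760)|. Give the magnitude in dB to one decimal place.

|j760 + 164| = √(760² + 164²) = 777.5
|T(j760)| = 2.35 / 777.5 = 0.0030225
20 log₁₀(0.0030225) = -50.39 dB

-50.4 dB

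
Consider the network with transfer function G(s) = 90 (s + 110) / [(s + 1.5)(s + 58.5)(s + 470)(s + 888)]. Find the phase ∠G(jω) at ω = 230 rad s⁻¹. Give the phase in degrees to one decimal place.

∠(j230 + 110) = arctan(230/110) = 64.44°
∠(j230 + 1.5) = arctan(230/1.5) = 89.63°
∠(j230 + 58.5) = arctan(230/58.5) = 75.73°
∠(j230 + 470) = arctan(230/470) = 26.08°
∠(j230 + 888) = arctan(230/888) = 14.52°
∠G(j230) = 64.44° − (89.63° + 75.73° + 26.08° + 14.52°) = -141.51°

-141.5°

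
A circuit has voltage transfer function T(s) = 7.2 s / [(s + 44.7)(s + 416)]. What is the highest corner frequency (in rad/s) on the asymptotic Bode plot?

416 rad/s

Break frequencies occur at each pole and zero magnitude: 44.7 rad/s, 416 rad/s.
The highest is 416 rad/s.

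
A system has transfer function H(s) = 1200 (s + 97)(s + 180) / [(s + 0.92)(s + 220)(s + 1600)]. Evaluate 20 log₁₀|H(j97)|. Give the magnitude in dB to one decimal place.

-0.9 dB

|j97 + 97| = √(97² + 97²) = 137.2
|j97 + 180| = √(97² + 180²) = 204.5
|j97 + 0.92| = √(97² + 0.92²) = 97
|j97 + 220| = √(97² + 220²) = 240.4
|j97 + 1600| = √(97² + 1600²) = 1603
|H(j97)| = 1200 × 137.2 × 204.5 / (97 × 240.4 × 1603) = 0.90032
20 log₁₀(0.90032) = -0.91 dB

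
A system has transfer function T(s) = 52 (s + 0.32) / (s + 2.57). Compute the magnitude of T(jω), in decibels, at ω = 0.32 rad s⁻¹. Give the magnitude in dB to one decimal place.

|j0.32 + 0.32| = √(0.32² + 0.32²) = 0.4525
|j0.32 + 2.57| = √(0.32² + 2.57²) = 2.59
|T(j0.32)| = 52 × 0.4525 / 2.59 = 9.0865
20 log₁₀(9.0865) = 19.17 dB

19.2 dB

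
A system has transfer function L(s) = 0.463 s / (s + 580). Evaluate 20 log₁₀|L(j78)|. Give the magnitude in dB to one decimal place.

-24.2 dB

|j78| = 78
|j78 + 580| = √(78² + 580²) = 585.2
|L(j78)| = 0.463 × 78 / 585.2 = 0.06171
20 log₁₀(0.06171) = -24.19 dB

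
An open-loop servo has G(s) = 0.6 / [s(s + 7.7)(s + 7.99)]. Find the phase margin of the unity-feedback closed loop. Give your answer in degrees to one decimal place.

Gain crossover: |G(jω)| = 1 at ω ≈ 0.00975 rad s⁻¹.
∠G(j0.00975) = −90° − arctan(0.00975/7.7) − arctan(0.00975/7.99) ≈ -90.14°
PM = 180° + (-90.14°) = 89.86°

89.9°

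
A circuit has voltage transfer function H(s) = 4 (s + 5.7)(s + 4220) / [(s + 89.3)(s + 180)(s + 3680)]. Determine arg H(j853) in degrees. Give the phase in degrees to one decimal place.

-74.1°

∠(j853 + 5.7) = arctan(853/5.7) = 89.62°
∠(j853 + 4220) = arctan(853/4220) = 11.43°
∠(j853 + 89.3) = arctan(853/89.3) = 84.02°
∠(j853 + 180) = arctan(853/180) = 78.08°
∠(j853 + 3680) = arctan(853/3680) = 13.05°
∠H(j853) = 89.62° + 11.43° − (84.02° + 78.08° + 13.05°) = -74.11°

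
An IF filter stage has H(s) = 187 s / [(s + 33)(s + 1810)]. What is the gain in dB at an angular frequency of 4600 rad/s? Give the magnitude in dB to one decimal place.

-28.4 dB

|j4600| = 4600
|j4600 + 33| = √(4600² + 33²) = 4600
|j4600 + 1810| = √(4600² + 1810²) = 4943
|H(j4600)| = 187 × 4600 / (4600 × 4943) = 0.037828
20 log₁₀(0.037828) = -28.44 dB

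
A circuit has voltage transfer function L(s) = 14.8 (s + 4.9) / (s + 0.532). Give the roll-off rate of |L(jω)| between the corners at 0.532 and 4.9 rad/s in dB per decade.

In this band the factors already past their corner are: pole at 0.532; net slope = -20 dB/decade.

-20 dB/decade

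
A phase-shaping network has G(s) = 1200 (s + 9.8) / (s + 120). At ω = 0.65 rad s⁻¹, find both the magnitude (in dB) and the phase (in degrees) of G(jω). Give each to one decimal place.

|j0.65 + 9.8| = √(0.65² + 9.8²) = 9.822
|j0.65 + 120| = √(0.65² + 120²) = 120
|G(j0.65)| = 1200 × 9.822 / 120 = 98.214
20 log₁₀(98.214) = 39.84 dB
∠(j0.65 + 9.8) = arctan(0.65/9.8) = 3.79°
∠(j0.65 + 120) = arctan(0.65/120) = 0.31°
∠G(j0.65) = 3.79° − 0.31° = 3.48°

|G| = 39.8 dB, ∠G = 3.5°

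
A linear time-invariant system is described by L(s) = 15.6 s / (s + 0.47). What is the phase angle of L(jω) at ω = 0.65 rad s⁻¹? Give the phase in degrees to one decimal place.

35.9 deg

∠(j0.65) = 90.00°
∠(j0.65 + 0.47) = arctan(0.65/0.47) = 54.13°
∠L(j0.65) = 90.00° − 54.13° = 35.87°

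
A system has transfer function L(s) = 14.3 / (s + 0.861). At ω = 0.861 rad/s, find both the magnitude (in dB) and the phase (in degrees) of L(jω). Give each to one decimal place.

|L| = 21.4 dB, ∠L = -45.0°

|j0.861 + 0.861| = √(0.861² + 0.861²) = 1.218
|L(j0.861)| = 14.3 / 1.218 = 11.744
20 log₁₀(11.744) = 21.40 dB
∠(j0.861 + 0.861) = arctan(0.861/0.861) = 45.00°
∠L(j0.861) = −45.00° = -45.00°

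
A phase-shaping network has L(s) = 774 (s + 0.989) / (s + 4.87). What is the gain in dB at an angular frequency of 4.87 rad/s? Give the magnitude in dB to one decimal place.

54.9 dB

|j4.87 + 0.989| = √(4.87² + 0.989²) = 4.969
|j4.87 + 4.87| = √(4.87² + 4.87²) = 6.887
|L(j4.87)| = 774 × 4.969 / 6.887 = 558.47
20 log₁₀(558.47) = 54.94 dB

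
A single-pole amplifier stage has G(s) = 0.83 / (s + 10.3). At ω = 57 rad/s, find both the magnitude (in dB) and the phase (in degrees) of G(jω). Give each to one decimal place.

|G| = -36.9 dB, ∠G = -79.8°

|j57 + 10.3| = √(57² + 10.3²) = 57.92
|G(j57)| = 0.83 / 57.92 = 0.014329
20 log₁₀(0.014329) = -36.88 dB
∠(j57 + 10.3) = arctan(57/10.3) = 79.76°
∠G(j57) = −79.76° = -79.76°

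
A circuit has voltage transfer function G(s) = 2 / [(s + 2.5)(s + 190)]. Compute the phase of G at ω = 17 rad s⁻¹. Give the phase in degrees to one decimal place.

∠(j17 + 2.5) = arctan(17/2.5) = 81.63°
∠(j17 + 190) = arctan(17/190) = 5.11°
∠G(j17) = − (81.63° + 5.11°) = -86.75°

-86.7°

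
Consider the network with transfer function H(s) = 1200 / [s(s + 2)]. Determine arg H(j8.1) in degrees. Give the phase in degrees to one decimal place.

-166.1°

∠(j8.1 + 2) = arctan(8.1/2) = 76.13°
∠(j8.1) = 90.00°
∠H(j8.1) = − (76.13° + 90.00°) = -166.13°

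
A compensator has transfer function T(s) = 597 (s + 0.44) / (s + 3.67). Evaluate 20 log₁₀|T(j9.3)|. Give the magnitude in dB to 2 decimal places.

|j9.3 + 0.44| = √(9.3² + 0.44²) = 9.31
|j9.3 + 3.67| = √(9.3² + 3.67²) = 9.998
|T(j9.3)| = 597 × 9.31 / 9.998 = 555.95
20 log₁₀(555.95) = 54.901 dB

54.90 dB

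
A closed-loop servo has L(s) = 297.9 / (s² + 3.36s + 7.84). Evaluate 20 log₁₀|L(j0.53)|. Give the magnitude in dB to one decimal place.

31.7 dB

|(j0.53)² + 3.36(j0.53) + 7.84| = |7.5591 + j1.7808| = 7.766
|L(j0.53)| = 297.9 / 7.766 = 38.359
20 log₁₀(38.359) = 31.68 dB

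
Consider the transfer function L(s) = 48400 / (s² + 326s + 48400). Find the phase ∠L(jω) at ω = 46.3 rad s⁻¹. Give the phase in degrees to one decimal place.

∠[(j46.3)² + 326(j46.3) + 48400] = ∠[46256 + j15094] = 18.07°
∠L(j46.3) = −18.07° = -18.07°

-18.1 deg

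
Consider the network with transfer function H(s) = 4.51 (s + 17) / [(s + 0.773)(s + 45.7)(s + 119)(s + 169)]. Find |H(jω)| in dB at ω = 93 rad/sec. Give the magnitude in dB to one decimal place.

-116.4 dB

|j93 + 17| = √(93² + 17²) = 94.54
|j93 + 0.773| = √(93² + 0.773²) = 93
|j93 + 45.7| = √(93² + 45.7²) = 103.6
|j93 + 119| = √(93² + 119²) = 151
|j93 + 169| = √(93² + 169²) = 192.9
|H(j93)| = 4.51 × 94.54 / (93 × 103.6 × 151 × 192.9) = 1.5186e-06
20 log₁₀(1.5186e-06) = -116.37 dB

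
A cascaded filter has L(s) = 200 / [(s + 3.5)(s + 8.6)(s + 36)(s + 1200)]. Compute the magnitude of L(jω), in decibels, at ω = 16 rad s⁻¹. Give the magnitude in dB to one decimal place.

|j16 + 3.5| = √(16² + 3.5²) = 16.38
|j16 + 8.6| = √(16² + 8.6²) = 18.16
|j16 + 36| = √(16² + 36²) = 39.4
|j16 + 1200| = √(16² + 1200²) = 1200
|L(j16)| = 200 / (16.38 × 18.16 × 39.4 × 1200) = 1.4219e-05
20 log₁₀(1.4219e-05) = -96.94 dB

-96.9 dB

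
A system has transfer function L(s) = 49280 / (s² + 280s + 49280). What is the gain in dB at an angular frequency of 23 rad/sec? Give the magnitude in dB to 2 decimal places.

0.02 dB

|(j23)² + 280(j23) + 49280| = |48751 + j6440| = 4.917e+04
|L(j23)| = 49280 / 4.917e+04 = 1.0021
20 log₁₀(1.0021) = 0.019 dB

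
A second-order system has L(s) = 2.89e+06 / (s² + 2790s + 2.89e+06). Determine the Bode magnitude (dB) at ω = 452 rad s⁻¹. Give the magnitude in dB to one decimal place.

-0.2 dB

|(j452)² + 2790(j452) + 2.89e+06| = |2.6857e+06 + j1.2611e+06| = 2.967e+06
|L(j452)| = 2.89e+06 / 2.967e+06 = 0.97404
20 log₁₀(0.97404) = -0.23 dB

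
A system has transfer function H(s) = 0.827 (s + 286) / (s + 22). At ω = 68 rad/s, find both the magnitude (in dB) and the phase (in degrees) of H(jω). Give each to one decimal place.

|j68 + 286| = √(68² + 286²) = 294
|j68 + 22| = √(68² + 22²) = 71.47
|H(j68)| = 0.827 × 294 / 71.47 = 3.4016
20 log₁₀(3.4016) = 10.63 dB
∠(j68 + 286) = arctan(68/286) = 13.37°
∠(j68 + 22) = arctan(68/22) = 72.07°
∠H(j68) = 13.37° − 72.07° = -58.70°

|H| = 10.6 dB, ∠H = -58.7°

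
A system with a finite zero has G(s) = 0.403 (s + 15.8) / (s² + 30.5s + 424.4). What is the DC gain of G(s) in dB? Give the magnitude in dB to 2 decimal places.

-36.48 dB

G(0) = 0.403 × 15.8 / 424.4 = 0.015003
20 log₁₀(0.015003) = -36.476 dB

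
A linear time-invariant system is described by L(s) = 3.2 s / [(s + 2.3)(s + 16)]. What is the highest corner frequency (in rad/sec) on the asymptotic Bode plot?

16 rad/sec

Break frequencies occur at each pole and zero magnitude: 2.3 rad/sec, 16 rad/sec.
The highest is 16 rad/sec.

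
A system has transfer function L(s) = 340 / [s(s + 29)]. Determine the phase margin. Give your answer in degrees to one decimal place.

Gain crossover: |L(jω)| = 1 at ω ≈ 11 rad s⁻¹.
∠L(j11) = −90° − arctan(11/29) ≈ -110.71°
PM = 180° + (-110.71°) = 69.29°

69.3 deg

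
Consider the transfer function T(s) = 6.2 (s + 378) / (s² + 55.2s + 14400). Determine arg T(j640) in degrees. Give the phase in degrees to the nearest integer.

∠(j640 + 378) = arctan(640/378) = 59.43°
∠[(j640)² + 55.2(j640) + 14400] = ∠[-3.952e+05 + j35328] = 174.89°
∠T(j640) = 59.43° − 174.89° = -115.46°

-115°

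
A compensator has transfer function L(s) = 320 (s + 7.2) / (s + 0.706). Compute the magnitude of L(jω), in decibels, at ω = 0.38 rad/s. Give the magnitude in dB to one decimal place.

69.2 dB

|j0.38 + 7.2| = √(0.38² + 7.2²) = 7.21
|j0.38 + 0.706| = √(0.38² + 0.706²) = 0.8018
|L(j0.38)| = 320 × 7.21 / 0.8018 = 2877.6
20 log₁₀(2877.6) = 69.18 dB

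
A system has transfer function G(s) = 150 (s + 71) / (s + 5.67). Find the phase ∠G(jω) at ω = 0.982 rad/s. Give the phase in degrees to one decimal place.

∠(j0.982 + 71) = arctan(0.982/71) = 0.79°
∠(j0.982 + 5.67) = arctan(0.982/5.67) = 9.83°
∠G(j0.982) = 0.79° − 9.83° = -9.03°

-9.0°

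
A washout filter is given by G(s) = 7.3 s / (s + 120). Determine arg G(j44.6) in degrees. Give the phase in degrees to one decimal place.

69.6°

∠(j44.6) = 90.00°
∠(j44.6 + 120) = arctan(44.6/120) = 20.39°
∠G(j44.6) = 90.00° − 20.39° = 69.61°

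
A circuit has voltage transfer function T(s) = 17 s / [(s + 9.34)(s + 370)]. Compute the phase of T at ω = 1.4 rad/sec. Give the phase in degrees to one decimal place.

81.3°

∠(j1.4) = 90.00°
∠(j1.4 + 9.34) = arctan(1.4/9.34) = 8.52°
∠(j1.4 + 370) = arctan(1.4/370) = 0.22°
∠T(j1.4) = 90.00° − (8.52° + 0.22°) = 81.26°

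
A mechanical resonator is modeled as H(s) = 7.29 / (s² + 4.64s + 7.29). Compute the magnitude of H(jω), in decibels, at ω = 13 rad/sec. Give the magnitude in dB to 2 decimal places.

|(j13)² + 4.64(j13) + 7.29| = |-161.71 + j60.32| = 172.6
|H(j13)| = 7.29 / 172.6 = 0.042238
20 log₁₀(0.042238) = -27.486 dB

-27.49 dB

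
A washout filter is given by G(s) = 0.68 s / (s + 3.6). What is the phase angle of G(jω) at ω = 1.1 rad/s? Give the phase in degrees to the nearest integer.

∠(j1.1) = 90.00°
∠(j1.1 + 3.6) = arctan(1.1/3.6) = 16.99°
∠G(j1.1) = 90.00° − 16.99° = 73.01°

73°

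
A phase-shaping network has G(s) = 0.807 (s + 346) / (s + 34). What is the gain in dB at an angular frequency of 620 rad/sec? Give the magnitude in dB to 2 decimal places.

-0.70 dB

|j620 + 346| = √(620² + 346²) = 710
|j620 + 34| = √(620² + 34²) = 620.9
|G(j620)| = 0.807 × 710 / 620.9 = 0.92277
20 log₁₀(0.92277) = -0.698 dB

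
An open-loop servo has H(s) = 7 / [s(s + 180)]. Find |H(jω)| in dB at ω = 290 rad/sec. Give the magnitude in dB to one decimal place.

-83.0 dB

|j290 + 180| = √(290² + 180²) = 341.3
|j290| = 290
|H(j290)| = 7 / (341.3 × 290) = 7.0719e-05
20 log₁₀(7.0719e-05) = -83.01 dB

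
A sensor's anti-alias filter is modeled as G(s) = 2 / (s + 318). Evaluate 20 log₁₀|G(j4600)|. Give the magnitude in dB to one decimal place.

|j4600 + 318| = √(4600² + 318²) = 4611
|G(j4600)| = 2 / 4611 = 0.00043375
20 log₁₀(0.00043375) = -67.26 dB

-67.3 dB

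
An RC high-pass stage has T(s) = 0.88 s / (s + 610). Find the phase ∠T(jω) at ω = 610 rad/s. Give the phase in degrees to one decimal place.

∠(j610) = 90.00°
∠(j610 + 610) = arctan(610/610) = 45.00°
∠T(j610) = 90.00° − 45.00° = 45.00°

45.0 deg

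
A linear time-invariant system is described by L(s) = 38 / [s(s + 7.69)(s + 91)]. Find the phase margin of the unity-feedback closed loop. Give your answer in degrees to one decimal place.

Gain crossover: |L(jω)| = 1 at ω ≈ 0.0543 rad s⁻¹.
∠L(j0.0543) = −90° − arctan(0.0543/7.69) − arctan(0.0543/91) ≈ -90.44°
PM = 180° + (-90.44°) = 89.56°

89.6°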